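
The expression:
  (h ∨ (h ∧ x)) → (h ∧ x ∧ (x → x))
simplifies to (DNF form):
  x ∨ ¬h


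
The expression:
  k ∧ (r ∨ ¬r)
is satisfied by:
  {k: True}


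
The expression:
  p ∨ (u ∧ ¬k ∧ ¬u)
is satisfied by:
  {p: True}


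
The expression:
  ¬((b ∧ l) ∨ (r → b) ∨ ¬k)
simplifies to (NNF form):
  k ∧ r ∧ ¬b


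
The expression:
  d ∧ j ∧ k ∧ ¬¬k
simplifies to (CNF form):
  d ∧ j ∧ k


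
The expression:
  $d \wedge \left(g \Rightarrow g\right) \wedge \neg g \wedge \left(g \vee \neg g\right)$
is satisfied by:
  {d: True, g: False}


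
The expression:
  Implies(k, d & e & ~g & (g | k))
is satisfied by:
  {d: True, e: True, g: False, k: False}
  {d: True, e: False, g: False, k: False}
  {e: True, d: False, g: False, k: False}
  {d: False, e: False, g: False, k: False}
  {d: True, g: True, e: True, k: False}
  {d: True, g: True, e: False, k: False}
  {g: True, e: True, d: False, k: False}
  {g: True, d: False, e: False, k: False}
  {d: True, k: True, g: False, e: True}


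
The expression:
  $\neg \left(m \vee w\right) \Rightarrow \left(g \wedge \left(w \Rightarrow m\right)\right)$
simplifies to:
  $g \vee m \vee w$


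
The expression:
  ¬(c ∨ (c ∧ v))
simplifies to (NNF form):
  ¬c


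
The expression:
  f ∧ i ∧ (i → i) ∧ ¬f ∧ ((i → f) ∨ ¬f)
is never true.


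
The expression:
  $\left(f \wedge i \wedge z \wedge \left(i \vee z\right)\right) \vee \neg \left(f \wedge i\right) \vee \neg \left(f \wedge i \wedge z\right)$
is always true.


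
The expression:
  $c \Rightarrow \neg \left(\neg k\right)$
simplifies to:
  $k \vee \neg c$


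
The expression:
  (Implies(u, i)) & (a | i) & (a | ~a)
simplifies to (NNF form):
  i | (a & ~u)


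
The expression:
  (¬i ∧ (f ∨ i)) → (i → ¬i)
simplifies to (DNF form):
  True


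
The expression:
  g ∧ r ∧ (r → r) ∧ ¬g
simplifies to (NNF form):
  False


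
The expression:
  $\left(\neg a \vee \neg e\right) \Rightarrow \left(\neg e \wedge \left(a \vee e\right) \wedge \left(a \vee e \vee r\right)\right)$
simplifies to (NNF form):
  $a$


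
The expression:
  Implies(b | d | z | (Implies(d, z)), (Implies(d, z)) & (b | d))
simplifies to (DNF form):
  (d & z) | (b & ~d)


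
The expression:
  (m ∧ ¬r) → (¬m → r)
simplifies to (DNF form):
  True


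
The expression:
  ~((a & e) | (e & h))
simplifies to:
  ~e | (~a & ~h)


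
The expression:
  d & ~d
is never true.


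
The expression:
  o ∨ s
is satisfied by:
  {o: True, s: True}
  {o: True, s: False}
  {s: True, o: False}


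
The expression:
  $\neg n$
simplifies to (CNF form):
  $\neg n$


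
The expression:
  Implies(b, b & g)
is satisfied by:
  {g: True, b: False}
  {b: False, g: False}
  {b: True, g: True}


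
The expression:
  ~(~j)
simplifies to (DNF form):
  j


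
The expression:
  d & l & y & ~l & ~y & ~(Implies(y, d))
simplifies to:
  False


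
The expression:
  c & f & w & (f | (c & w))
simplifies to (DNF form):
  c & f & w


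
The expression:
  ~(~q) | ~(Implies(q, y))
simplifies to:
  q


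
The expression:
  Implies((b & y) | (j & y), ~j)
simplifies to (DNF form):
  ~j | ~y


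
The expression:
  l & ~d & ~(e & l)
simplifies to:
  l & ~d & ~e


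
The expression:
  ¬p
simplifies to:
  ¬p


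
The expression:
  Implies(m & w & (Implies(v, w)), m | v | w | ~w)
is always true.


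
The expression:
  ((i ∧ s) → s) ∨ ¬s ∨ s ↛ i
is always true.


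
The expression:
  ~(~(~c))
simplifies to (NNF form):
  ~c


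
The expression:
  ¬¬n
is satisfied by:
  {n: True}


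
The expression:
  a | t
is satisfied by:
  {a: True, t: True}
  {a: True, t: False}
  {t: True, a: False}


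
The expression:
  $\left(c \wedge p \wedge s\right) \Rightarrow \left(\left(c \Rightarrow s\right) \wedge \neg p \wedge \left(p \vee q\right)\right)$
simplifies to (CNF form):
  $\neg c \vee \neg p \vee \neg s$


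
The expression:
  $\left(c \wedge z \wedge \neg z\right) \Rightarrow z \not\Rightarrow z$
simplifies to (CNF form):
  $\text{True}$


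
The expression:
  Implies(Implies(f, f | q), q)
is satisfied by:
  {q: True}


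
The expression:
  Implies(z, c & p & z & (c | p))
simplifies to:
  ~z | (c & p)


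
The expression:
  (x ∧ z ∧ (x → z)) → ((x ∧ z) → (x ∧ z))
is always true.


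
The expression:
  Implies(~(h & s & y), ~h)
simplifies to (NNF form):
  ~h | (s & y)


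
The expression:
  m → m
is always true.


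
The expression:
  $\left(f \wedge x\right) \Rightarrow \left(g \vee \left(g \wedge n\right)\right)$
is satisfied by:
  {g: True, x: False, f: False}
  {g: False, x: False, f: False}
  {f: True, g: True, x: False}
  {f: True, g: False, x: False}
  {x: True, g: True, f: False}
  {x: True, g: False, f: False}
  {x: True, f: True, g: True}


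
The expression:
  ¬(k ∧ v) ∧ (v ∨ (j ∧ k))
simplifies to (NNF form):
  (j ∨ v) ∧ (k ∨ v) ∧ (¬k ∨ ¬v)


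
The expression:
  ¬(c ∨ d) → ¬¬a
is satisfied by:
  {a: True, d: True, c: True}
  {a: True, d: True, c: False}
  {a: True, c: True, d: False}
  {a: True, c: False, d: False}
  {d: True, c: True, a: False}
  {d: True, c: False, a: False}
  {c: True, d: False, a: False}


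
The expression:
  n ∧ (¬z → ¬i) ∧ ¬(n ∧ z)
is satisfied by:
  {n: True, i: False, z: False}


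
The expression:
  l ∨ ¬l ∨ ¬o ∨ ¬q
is always true.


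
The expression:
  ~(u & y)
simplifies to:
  ~u | ~y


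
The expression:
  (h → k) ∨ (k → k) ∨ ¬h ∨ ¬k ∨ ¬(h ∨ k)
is always true.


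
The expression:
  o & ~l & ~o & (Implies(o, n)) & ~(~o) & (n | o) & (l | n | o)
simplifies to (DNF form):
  False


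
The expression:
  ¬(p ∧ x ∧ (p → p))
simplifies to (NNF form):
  ¬p ∨ ¬x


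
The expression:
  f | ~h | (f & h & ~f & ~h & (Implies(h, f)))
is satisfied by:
  {f: True, h: False}
  {h: False, f: False}
  {h: True, f: True}


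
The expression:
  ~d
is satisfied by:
  {d: False}


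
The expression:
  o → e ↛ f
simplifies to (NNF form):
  (e ∧ ¬f) ∨ ¬o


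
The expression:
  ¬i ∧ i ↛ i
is never true.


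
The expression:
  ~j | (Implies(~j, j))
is always true.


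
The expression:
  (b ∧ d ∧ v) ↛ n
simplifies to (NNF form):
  b ∧ d ∧ v ∧ ¬n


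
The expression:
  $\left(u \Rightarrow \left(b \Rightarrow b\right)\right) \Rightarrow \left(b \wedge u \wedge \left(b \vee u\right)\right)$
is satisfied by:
  {u: True, b: True}


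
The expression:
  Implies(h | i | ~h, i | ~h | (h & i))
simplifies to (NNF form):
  i | ~h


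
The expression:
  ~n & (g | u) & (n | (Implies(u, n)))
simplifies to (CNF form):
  g & ~n & ~u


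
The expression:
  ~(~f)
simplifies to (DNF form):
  f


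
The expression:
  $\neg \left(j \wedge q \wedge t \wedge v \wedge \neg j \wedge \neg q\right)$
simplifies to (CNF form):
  $\text{True}$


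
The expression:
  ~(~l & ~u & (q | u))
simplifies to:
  l | u | ~q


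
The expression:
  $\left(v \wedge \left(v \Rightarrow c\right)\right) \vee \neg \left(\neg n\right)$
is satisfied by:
  {n: True, v: True, c: True}
  {n: True, v: True, c: False}
  {n: True, c: True, v: False}
  {n: True, c: False, v: False}
  {v: True, c: True, n: False}


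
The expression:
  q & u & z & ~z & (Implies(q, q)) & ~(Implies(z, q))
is never true.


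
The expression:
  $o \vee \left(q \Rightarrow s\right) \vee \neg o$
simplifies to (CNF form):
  $\text{True}$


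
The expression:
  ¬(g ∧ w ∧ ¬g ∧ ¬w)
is always true.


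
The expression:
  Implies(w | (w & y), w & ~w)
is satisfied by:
  {w: False}


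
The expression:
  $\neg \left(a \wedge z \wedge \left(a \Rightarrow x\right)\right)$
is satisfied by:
  {x: False, z: False, a: False}
  {a: True, x: False, z: False}
  {z: True, x: False, a: False}
  {a: True, z: True, x: False}
  {x: True, a: False, z: False}
  {a: True, x: True, z: False}
  {z: True, x: True, a: False}


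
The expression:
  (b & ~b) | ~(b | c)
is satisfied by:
  {b: False, c: False}


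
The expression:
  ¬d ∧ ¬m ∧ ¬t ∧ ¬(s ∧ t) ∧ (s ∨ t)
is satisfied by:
  {s: True, d: False, t: False, m: False}


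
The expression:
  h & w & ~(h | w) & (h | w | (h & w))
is never true.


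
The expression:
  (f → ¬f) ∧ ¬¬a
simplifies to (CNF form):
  a ∧ ¬f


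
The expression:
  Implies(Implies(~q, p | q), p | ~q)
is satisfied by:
  {p: True, q: False}
  {q: False, p: False}
  {q: True, p: True}


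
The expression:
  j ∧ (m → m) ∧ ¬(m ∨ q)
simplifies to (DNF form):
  j ∧ ¬m ∧ ¬q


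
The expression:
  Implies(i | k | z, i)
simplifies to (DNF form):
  i | (~k & ~z)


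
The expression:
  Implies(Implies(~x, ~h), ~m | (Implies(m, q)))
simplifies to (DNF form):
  q | ~m | (h & ~x)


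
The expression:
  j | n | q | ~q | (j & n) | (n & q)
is always true.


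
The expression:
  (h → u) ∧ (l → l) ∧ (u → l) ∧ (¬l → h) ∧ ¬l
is never true.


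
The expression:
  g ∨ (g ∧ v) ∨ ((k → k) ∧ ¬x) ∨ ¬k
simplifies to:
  g ∨ ¬k ∨ ¬x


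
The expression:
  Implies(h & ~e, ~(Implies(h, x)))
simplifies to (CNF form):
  e | ~h | ~x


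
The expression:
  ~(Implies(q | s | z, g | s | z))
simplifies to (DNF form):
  q & ~g & ~s & ~z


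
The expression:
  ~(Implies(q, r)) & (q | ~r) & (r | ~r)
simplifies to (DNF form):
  q & ~r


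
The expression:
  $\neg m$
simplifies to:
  $\neg m$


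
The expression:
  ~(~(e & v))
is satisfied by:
  {e: True, v: True}


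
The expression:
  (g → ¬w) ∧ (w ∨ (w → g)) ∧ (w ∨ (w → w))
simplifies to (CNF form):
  ¬g ∨ ¬w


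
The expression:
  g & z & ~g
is never true.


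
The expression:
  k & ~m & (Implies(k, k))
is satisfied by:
  {k: True, m: False}


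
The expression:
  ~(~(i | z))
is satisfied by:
  {i: True, z: True}
  {i: True, z: False}
  {z: True, i: False}


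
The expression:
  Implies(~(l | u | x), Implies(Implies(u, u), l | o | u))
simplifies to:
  l | o | u | x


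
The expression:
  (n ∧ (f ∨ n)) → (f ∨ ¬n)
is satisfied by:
  {f: True, n: False}
  {n: False, f: False}
  {n: True, f: True}


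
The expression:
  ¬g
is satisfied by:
  {g: False}


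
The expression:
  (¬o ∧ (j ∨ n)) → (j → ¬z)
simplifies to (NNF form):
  o ∨ ¬j ∨ ¬z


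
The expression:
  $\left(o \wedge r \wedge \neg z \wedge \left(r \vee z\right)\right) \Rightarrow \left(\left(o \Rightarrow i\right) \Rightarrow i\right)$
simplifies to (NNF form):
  $\text{True}$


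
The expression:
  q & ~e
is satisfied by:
  {q: True, e: False}


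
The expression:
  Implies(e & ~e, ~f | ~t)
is always true.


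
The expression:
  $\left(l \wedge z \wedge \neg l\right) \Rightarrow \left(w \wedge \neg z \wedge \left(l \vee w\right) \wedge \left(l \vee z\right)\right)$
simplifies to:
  $\text{True}$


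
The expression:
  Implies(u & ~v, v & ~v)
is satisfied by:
  {v: True, u: False}
  {u: False, v: False}
  {u: True, v: True}


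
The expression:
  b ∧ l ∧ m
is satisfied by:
  {m: True, b: True, l: True}


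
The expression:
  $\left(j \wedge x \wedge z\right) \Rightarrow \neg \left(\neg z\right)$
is always true.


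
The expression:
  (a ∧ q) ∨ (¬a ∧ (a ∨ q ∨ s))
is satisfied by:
  {q: True, s: True, a: False}
  {q: True, a: False, s: False}
  {q: True, s: True, a: True}
  {q: True, a: True, s: False}
  {s: True, a: False, q: False}


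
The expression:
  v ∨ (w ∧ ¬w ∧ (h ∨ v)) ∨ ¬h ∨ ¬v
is always true.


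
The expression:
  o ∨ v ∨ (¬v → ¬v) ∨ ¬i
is always true.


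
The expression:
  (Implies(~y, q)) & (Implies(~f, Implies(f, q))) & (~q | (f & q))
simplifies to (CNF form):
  (f | y) & (q | y) & (f | ~q) & (q | ~q)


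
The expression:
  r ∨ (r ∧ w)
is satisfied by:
  {r: True}


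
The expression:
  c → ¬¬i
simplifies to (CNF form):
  i ∨ ¬c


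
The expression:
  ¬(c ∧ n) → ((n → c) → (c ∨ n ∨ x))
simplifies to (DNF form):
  c ∨ n ∨ x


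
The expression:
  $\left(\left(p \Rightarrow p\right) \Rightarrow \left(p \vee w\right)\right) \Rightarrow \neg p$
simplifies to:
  $\neg p$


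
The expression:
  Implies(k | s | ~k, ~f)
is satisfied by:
  {f: False}


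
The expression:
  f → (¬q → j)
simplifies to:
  j ∨ q ∨ ¬f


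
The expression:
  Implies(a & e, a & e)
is always true.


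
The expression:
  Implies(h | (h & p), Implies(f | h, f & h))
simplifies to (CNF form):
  f | ~h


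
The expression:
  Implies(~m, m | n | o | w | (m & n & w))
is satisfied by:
  {n: True, o: True, m: True, w: True}
  {n: True, o: True, m: True, w: False}
  {n: True, o: True, w: True, m: False}
  {n: True, o: True, w: False, m: False}
  {n: True, m: True, w: True, o: False}
  {n: True, m: True, w: False, o: False}
  {n: True, m: False, w: True, o: False}
  {n: True, m: False, w: False, o: False}
  {o: True, m: True, w: True, n: False}
  {o: True, m: True, w: False, n: False}
  {o: True, w: True, m: False, n: False}
  {o: True, w: False, m: False, n: False}
  {m: True, w: True, o: False, n: False}
  {m: True, o: False, w: False, n: False}
  {w: True, o: False, m: False, n: False}


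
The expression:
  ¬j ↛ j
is always true.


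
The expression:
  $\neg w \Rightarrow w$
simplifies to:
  $w$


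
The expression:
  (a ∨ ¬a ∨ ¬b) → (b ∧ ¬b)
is never true.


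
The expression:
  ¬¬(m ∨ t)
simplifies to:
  m ∨ t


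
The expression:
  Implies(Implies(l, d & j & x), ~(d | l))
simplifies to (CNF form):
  (l | ~d) & (l | ~d | ~j) & (l | ~d | ~x) & (~d | ~j | ~x)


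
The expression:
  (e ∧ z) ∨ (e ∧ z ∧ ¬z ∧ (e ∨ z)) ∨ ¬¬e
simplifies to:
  e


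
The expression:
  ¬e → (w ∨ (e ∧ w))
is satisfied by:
  {e: True, w: True}
  {e: True, w: False}
  {w: True, e: False}


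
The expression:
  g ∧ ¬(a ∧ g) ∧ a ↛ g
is never true.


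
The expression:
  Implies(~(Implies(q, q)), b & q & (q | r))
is always true.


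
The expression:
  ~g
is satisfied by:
  {g: False}


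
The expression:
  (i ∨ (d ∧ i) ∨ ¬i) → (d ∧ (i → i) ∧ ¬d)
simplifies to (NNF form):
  False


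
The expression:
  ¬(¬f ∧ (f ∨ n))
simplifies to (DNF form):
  f ∨ ¬n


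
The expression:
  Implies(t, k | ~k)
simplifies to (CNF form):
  True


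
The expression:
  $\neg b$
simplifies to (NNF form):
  $\neg b$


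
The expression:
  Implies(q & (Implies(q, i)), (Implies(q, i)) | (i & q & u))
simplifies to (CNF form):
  True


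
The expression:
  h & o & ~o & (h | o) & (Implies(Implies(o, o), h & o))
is never true.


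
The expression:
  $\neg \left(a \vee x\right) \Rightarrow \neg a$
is always true.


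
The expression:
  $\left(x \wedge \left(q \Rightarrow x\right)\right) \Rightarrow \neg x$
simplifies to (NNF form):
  $\neg x$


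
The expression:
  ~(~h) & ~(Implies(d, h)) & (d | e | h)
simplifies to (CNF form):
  False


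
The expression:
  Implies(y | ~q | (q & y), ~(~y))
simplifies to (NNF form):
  q | y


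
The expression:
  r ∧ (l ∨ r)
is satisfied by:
  {r: True}


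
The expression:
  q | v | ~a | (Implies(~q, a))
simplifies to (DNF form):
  True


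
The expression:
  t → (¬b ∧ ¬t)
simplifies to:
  ¬t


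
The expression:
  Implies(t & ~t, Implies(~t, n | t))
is always true.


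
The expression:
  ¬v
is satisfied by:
  {v: False}


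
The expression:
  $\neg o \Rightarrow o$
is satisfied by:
  {o: True}


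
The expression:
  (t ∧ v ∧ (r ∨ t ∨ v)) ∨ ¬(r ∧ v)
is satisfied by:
  {t: True, v: False, r: False}
  {v: False, r: False, t: False}
  {r: True, t: True, v: False}
  {r: True, v: False, t: False}
  {t: True, v: True, r: False}
  {v: True, t: False, r: False}
  {r: True, v: True, t: True}


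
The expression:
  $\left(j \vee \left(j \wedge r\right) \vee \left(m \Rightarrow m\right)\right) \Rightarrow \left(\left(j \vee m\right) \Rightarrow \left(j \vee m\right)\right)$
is always true.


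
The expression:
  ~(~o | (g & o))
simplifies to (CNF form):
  o & ~g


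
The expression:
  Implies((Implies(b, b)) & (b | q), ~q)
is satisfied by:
  {q: False}


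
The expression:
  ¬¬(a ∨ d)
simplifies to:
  a ∨ d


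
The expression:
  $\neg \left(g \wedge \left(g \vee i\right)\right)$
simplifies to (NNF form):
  $\neg g$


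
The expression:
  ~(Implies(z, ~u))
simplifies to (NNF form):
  u & z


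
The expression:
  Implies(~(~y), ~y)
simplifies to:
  ~y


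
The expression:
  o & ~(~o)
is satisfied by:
  {o: True}


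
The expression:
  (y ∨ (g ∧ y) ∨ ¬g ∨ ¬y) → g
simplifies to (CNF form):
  g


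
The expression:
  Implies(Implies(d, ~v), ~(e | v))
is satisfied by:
  {d: True, e: False, v: False}
  {e: False, v: False, d: False}
  {d: True, v: True, e: False}
  {d: True, v: True, e: True}


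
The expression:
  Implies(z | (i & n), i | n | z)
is always true.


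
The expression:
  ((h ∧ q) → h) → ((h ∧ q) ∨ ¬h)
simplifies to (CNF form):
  q ∨ ¬h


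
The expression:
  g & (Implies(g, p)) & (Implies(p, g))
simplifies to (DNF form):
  g & p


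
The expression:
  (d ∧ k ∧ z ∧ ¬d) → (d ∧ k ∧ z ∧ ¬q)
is always true.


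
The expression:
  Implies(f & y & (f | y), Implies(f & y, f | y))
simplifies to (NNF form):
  True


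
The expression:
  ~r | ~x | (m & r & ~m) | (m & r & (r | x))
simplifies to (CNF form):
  m | ~r | ~x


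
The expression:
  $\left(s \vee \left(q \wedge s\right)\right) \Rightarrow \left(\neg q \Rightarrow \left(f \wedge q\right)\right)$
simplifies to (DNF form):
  $q \vee \neg s$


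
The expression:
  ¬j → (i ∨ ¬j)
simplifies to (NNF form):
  True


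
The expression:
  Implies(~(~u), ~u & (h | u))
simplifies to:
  ~u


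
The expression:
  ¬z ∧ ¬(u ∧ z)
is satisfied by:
  {z: False}


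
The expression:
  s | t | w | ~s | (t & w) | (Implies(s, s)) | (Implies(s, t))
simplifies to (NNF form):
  True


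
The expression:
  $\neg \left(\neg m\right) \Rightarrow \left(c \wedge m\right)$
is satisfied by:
  {c: True, m: False}
  {m: False, c: False}
  {m: True, c: True}


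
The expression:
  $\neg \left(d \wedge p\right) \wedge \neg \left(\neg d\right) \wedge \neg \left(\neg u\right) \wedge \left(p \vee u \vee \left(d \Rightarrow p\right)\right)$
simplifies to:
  $d \wedge u \wedge \neg p$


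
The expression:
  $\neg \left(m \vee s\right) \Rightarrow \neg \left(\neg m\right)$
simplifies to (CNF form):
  $m \vee s$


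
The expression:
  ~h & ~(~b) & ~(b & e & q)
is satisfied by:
  {b: True, e: False, q: False, h: False}
  {b: True, q: True, e: False, h: False}
  {b: True, e: True, q: False, h: False}


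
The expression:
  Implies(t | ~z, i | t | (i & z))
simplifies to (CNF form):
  i | t | z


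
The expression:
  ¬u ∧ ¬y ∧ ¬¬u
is never true.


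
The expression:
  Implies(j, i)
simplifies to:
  i | ~j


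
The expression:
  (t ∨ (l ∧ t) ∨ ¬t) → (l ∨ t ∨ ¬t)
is always true.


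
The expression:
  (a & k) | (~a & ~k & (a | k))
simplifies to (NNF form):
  a & k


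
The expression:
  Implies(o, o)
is always true.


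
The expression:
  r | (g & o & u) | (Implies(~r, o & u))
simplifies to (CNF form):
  (o | r) & (r | u)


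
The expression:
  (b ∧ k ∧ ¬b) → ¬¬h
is always true.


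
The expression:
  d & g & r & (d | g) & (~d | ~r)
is never true.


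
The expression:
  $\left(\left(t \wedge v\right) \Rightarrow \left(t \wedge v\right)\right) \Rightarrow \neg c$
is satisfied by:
  {c: False}


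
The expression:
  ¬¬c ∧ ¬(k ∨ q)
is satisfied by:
  {c: True, q: False, k: False}


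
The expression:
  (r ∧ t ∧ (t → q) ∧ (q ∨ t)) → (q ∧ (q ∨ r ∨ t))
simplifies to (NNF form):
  True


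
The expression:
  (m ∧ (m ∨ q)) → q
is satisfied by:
  {q: True, m: False}
  {m: False, q: False}
  {m: True, q: True}


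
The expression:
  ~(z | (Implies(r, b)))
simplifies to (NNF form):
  r & ~b & ~z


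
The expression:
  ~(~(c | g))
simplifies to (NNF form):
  c | g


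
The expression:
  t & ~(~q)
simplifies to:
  q & t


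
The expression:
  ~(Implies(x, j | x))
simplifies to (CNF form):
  False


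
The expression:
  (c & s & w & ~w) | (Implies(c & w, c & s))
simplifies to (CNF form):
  s | ~c | ~w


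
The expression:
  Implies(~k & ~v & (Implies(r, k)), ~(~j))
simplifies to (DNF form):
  j | k | r | v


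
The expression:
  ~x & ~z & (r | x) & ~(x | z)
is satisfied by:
  {r: True, x: False, z: False}


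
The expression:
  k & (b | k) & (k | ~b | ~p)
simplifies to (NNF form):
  k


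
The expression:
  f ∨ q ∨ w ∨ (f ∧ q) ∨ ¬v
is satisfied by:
  {w: True, q: True, f: True, v: False}
  {w: True, q: True, f: False, v: False}
  {w: True, f: True, v: False, q: False}
  {w: True, f: False, v: False, q: False}
  {q: True, f: True, v: False, w: False}
  {q: True, f: False, v: False, w: False}
  {f: True, q: False, v: False, w: False}
  {f: False, q: False, v: False, w: False}
  {w: True, q: True, v: True, f: True}
  {w: True, q: True, v: True, f: False}
  {w: True, v: True, f: True, q: False}
  {w: True, v: True, f: False, q: False}
  {v: True, q: True, f: True, w: False}
  {v: True, q: True, f: False, w: False}
  {v: True, f: True, q: False, w: False}


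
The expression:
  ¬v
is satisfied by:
  {v: False}


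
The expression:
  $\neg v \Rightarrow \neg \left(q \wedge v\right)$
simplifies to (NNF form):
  $\text{True}$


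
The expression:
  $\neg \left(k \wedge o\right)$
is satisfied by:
  {k: False, o: False}
  {o: True, k: False}
  {k: True, o: False}


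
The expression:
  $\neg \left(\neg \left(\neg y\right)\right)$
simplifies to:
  $\neg y$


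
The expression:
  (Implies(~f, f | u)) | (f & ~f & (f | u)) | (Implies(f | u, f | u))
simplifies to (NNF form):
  True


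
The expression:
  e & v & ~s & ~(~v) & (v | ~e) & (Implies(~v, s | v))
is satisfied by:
  {e: True, v: True, s: False}


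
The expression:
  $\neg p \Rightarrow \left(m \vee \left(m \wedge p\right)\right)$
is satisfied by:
  {m: True, p: True}
  {m: True, p: False}
  {p: True, m: False}


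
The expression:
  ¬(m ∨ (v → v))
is never true.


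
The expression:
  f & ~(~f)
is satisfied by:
  {f: True}


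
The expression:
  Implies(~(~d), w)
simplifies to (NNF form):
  w | ~d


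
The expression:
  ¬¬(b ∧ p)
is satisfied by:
  {p: True, b: True}


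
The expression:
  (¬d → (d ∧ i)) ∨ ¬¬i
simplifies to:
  d ∨ i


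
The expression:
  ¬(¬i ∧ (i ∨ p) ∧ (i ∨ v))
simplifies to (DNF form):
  i ∨ ¬p ∨ ¬v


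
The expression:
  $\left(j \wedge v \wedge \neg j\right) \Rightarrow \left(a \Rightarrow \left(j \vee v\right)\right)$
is always true.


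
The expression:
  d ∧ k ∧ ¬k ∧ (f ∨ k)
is never true.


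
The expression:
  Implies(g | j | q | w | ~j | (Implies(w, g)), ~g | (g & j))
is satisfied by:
  {j: True, g: False}
  {g: False, j: False}
  {g: True, j: True}


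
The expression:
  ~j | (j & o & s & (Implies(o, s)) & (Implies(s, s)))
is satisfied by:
  {s: True, o: True, j: False}
  {s: True, o: False, j: False}
  {o: True, s: False, j: False}
  {s: False, o: False, j: False}
  {j: True, s: True, o: True}


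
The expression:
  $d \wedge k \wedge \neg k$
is never true.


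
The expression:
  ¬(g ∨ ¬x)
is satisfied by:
  {x: True, g: False}


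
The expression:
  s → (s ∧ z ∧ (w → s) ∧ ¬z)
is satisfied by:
  {s: False}


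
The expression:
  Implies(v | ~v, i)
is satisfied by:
  {i: True}


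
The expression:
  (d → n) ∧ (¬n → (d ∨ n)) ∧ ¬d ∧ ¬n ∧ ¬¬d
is never true.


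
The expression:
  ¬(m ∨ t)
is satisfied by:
  {t: False, m: False}


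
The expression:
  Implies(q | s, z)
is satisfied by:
  {z: True, s: False, q: False}
  {z: True, q: True, s: False}
  {z: True, s: True, q: False}
  {z: True, q: True, s: True}
  {q: False, s: False, z: False}


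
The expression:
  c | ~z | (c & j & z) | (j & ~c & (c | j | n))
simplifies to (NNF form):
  c | j | ~z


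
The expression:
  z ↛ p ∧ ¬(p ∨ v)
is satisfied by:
  {z: True, v: False, p: False}


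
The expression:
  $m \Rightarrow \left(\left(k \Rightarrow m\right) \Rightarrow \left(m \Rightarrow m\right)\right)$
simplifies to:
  $\text{True}$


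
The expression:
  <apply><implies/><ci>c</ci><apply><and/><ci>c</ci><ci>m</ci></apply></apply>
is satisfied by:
  {m: True, c: False}
  {c: False, m: False}
  {c: True, m: True}


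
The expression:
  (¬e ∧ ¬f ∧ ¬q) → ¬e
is always true.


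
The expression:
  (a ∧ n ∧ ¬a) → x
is always true.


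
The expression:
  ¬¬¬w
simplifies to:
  ¬w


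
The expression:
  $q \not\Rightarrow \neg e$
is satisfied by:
  {e: True, q: True}


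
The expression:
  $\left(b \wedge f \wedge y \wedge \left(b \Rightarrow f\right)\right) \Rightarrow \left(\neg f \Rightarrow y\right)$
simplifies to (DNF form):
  $\text{True}$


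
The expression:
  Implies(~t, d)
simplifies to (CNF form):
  d | t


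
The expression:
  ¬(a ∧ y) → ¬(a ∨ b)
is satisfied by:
  {y: True, a: False, b: False}
  {a: False, b: False, y: False}
  {y: True, a: True, b: False}
  {y: True, b: True, a: True}


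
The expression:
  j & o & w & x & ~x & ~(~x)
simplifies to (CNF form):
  False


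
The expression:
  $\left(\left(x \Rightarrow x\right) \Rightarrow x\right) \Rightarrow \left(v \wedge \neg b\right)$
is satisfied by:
  {v: True, b: False, x: False}
  {b: False, x: False, v: False}
  {v: True, b: True, x: False}
  {b: True, v: False, x: False}
  {x: True, v: True, b: False}


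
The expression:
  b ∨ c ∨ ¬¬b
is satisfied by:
  {b: True, c: True}
  {b: True, c: False}
  {c: True, b: False}


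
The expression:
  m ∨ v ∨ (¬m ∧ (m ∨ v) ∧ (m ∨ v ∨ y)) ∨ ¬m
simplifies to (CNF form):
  True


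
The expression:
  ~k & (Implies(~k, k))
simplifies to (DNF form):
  False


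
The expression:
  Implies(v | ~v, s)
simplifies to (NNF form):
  s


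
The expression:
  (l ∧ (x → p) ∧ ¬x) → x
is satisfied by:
  {x: True, l: False}
  {l: False, x: False}
  {l: True, x: True}


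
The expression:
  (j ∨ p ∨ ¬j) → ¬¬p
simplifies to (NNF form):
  p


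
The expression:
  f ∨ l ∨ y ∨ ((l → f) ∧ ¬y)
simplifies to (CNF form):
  True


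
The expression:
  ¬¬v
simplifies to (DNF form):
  v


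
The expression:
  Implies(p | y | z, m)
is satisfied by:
  {m: True, z: False, y: False, p: False}
  {m: True, p: True, z: False, y: False}
  {m: True, y: True, z: False, p: False}
  {m: True, p: True, y: True, z: False}
  {m: True, z: True, y: False, p: False}
  {m: True, p: True, z: True, y: False}
  {m: True, y: True, z: True, p: False}
  {m: True, p: True, y: True, z: True}
  {p: False, z: False, y: False, m: False}


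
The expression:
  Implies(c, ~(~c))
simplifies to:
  True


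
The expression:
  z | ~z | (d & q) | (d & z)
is always true.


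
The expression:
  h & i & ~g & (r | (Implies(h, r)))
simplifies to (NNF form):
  h & i & r & ~g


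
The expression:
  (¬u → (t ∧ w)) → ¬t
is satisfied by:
  {w: False, t: False, u: False}
  {u: True, w: False, t: False}
  {w: True, u: False, t: False}
  {u: True, w: True, t: False}
  {t: True, u: False, w: False}


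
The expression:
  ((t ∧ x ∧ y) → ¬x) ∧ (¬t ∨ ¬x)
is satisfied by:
  {t: False, x: False}
  {x: True, t: False}
  {t: True, x: False}


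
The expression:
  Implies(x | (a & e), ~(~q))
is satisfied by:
  {q: True, e: False, a: False, x: False}
  {q: True, a: True, e: False, x: False}
  {q: True, e: True, a: False, x: False}
  {q: True, a: True, e: True, x: False}
  {x: True, q: True, e: False, a: False}
  {x: True, q: True, a: True, e: False}
  {x: True, q: True, e: True, a: False}
  {x: True, q: True, a: True, e: True}
  {x: False, e: False, a: False, q: False}
  {a: True, x: False, e: False, q: False}
  {e: True, x: False, a: False, q: False}


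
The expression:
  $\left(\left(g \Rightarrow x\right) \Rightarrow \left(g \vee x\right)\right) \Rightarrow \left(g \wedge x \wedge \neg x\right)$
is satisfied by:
  {x: False, g: False}


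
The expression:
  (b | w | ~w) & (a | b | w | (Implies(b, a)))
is always true.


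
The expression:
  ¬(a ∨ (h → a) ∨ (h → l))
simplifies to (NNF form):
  h ∧ ¬a ∧ ¬l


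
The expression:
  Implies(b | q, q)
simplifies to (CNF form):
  q | ~b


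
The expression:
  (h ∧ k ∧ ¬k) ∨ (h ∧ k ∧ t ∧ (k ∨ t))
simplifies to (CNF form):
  h ∧ k ∧ t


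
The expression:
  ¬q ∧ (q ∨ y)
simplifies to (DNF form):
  y ∧ ¬q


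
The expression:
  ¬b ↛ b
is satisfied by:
  {b: False}


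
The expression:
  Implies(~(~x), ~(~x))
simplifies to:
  True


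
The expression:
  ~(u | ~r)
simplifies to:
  r & ~u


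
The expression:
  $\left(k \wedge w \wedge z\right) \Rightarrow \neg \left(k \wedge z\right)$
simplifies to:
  $\neg k \vee \neg w \vee \neg z$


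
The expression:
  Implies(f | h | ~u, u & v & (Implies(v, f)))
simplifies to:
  u & (f | ~h) & (v | ~f)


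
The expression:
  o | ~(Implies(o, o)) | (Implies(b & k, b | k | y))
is always true.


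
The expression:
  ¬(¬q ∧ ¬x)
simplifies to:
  q ∨ x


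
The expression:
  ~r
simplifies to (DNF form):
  ~r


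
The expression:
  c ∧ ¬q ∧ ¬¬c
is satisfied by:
  {c: True, q: False}


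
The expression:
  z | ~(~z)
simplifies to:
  z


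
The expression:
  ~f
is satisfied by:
  {f: False}


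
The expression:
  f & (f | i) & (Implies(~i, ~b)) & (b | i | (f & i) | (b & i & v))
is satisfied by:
  {i: True, f: True}


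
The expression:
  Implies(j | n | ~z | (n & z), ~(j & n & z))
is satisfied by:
  {z: False, n: False, j: False}
  {j: True, z: False, n: False}
  {n: True, z: False, j: False}
  {j: True, n: True, z: False}
  {z: True, j: False, n: False}
  {j: True, z: True, n: False}
  {n: True, z: True, j: False}


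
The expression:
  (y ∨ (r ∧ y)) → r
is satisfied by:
  {r: True, y: False}
  {y: False, r: False}
  {y: True, r: True}


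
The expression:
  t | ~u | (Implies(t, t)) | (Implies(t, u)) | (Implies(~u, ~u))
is always true.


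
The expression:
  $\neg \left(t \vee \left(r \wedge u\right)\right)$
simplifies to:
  $\neg t \wedge \left(\neg r \vee \neg u\right)$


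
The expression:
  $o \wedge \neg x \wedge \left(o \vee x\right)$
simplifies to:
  $o \wedge \neg x$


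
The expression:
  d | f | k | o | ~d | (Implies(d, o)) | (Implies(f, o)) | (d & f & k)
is always true.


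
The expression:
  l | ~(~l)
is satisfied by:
  {l: True}


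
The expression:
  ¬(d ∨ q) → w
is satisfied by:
  {d: True, q: True, w: True}
  {d: True, q: True, w: False}
  {d: True, w: True, q: False}
  {d: True, w: False, q: False}
  {q: True, w: True, d: False}
  {q: True, w: False, d: False}
  {w: True, q: False, d: False}


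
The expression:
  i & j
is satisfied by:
  {i: True, j: True}


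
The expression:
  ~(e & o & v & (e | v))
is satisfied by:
  {v: False, o: False, e: False}
  {e: True, v: False, o: False}
  {o: True, v: False, e: False}
  {e: True, o: True, v: False}
  {v: True, e: False, o: False}
  {e: True, v: True, o: False}
  {o: True, v: True, e: False}


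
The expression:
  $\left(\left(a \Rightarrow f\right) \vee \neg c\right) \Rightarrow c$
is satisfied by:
  {c: True}


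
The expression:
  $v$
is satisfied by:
  {v: True}


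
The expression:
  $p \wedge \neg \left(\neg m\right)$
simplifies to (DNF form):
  $m \wedge p$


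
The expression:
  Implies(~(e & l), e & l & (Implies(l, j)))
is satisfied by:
  {e: True, l: True}


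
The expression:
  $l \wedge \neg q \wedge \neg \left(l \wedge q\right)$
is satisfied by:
  {l: True, q: False}


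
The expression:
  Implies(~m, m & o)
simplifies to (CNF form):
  m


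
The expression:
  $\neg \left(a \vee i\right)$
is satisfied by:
  {i: False, a: False}


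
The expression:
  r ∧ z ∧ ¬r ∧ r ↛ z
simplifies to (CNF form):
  False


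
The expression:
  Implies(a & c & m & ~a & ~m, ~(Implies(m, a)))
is always true.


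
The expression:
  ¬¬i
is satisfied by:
  {i: True}


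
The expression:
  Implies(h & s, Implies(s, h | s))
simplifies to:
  True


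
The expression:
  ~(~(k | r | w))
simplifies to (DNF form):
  k | r | w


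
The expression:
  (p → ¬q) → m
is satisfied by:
  {q: True, m: True, p: True}
  {q: True, m: True, p: False}
  {m: True, p: True, q: False}
  {m: True, p: False, q: False}
  {q: True, p: True, m: False}


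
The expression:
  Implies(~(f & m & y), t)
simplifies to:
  t | (f & m & y)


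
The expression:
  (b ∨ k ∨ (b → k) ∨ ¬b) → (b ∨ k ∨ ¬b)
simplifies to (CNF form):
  True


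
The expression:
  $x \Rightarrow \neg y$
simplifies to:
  $\neg x \vee \neg y$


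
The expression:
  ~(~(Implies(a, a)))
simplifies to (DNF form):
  True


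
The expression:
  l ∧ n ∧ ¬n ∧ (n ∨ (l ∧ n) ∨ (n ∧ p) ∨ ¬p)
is never true.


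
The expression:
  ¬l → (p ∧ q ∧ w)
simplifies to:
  l ∨ (p ∧ q ∧ w)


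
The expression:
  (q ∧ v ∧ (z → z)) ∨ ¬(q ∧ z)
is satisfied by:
  {v: True, z: False, q: False}
  {v: False, z: False, q: False}
  {q: True, v: True, z: False}
  {q: True, v: False, z: False}
  {z: True, v: True, q: False}
  {z: True, v: False, q: False}
  {z: True, q: True, v: True}


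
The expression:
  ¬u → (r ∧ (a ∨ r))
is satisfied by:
  {r: True, u: True}
  {r: True, u: False}
  {u: True, r: False}


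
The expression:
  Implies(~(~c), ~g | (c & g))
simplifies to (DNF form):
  True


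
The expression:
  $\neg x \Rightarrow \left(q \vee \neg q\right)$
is always true.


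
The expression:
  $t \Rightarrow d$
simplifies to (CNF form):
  $d \vee \neg t$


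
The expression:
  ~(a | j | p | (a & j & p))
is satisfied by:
  {p: False, j: False, a: False}


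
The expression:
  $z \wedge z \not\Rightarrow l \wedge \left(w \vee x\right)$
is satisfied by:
  {z: True, x: True, w: True, l: False}
  {z: True, x: True, w: False, l: False}
  {z: True, w: True, x: False, l: False}


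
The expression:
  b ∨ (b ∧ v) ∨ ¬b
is always true.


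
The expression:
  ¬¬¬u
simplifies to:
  ¬u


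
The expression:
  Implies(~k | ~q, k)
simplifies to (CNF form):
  k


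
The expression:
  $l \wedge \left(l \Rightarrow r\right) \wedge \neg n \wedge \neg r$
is never true.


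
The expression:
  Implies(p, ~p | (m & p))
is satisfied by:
  {m: True, p: False}
  {p: False, m: False}
  {p: True, m: True}


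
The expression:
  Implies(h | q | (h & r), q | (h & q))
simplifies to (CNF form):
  q | ~h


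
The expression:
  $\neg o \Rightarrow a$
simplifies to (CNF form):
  $a \vee o$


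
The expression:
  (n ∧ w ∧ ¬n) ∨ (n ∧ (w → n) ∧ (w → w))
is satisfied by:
  {n: True}


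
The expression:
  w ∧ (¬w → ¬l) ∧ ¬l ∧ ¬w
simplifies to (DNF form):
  False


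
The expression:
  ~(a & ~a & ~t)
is always true.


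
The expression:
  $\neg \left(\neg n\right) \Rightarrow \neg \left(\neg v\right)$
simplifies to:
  $v \vee \neg n$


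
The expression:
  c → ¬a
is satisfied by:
  {c: False, a: False}
  {a: True, c: False}
  {c: True, a: False}


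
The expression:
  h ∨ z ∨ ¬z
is always true.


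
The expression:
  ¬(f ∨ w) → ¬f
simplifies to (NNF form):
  True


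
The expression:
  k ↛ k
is never true.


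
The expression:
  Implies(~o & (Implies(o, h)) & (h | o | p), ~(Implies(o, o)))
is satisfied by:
  {o: True, h: False, p: False}
  {o: True, p: True, h: False}
  {o: True, h: True, p: False}
  {o: True, p: True, h: True}
  {p: False, h: False, o: False}


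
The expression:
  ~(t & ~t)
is always true.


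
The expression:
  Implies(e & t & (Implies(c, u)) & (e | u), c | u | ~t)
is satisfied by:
  {u: True, c: True, e: False, t: False}
  {u: True, e: False, t: False, c: False}
  {c: True, e: False, t: False, u: False}
  {c: False, e: False, t: False, u: False}
  {u: True, t: True, c: True, e: False}
  {u: True, t: True, c: False, e: False}
  {t: True, c: True, u: False, e: False}
  {t: True, u: False, e: False, c: False}
  {c: True, u: True, e: True, t: False}
  {u: True, e: True, c: False, t: False}
  {c: True, e: True, u: False, t: False}
  {e: True, u: False, t: False, c: False}
  {u: True, t: True, e: True, c: True}
  {u: True, t: True, e: True, c: False}
  {t: True, e: True, c: True, u: False}


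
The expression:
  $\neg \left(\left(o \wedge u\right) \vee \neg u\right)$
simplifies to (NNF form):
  $u \wedge \neg o$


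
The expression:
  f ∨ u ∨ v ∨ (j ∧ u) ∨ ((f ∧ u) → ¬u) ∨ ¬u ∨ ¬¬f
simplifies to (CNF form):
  True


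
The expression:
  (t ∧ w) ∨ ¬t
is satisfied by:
  {w: True, t: False}
  {t: False, w: False}
  {t: True, w: True}


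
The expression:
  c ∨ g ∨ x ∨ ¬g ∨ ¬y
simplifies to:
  True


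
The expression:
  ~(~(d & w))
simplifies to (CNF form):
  d & w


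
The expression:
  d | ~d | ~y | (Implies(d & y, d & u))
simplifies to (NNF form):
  True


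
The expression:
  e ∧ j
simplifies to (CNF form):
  e ∧ j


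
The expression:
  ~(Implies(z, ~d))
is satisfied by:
  {z: True, d: True}


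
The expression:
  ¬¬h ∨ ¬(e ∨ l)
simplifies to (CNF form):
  (h ∨ ¬e) ∧ (h ∨ ¬l)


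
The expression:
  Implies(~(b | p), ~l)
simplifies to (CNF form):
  b | p | ~l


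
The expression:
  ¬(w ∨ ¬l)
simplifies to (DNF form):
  l ∧ ¬w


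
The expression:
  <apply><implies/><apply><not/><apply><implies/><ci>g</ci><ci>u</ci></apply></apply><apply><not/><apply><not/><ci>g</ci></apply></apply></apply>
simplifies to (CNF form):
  <true/>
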